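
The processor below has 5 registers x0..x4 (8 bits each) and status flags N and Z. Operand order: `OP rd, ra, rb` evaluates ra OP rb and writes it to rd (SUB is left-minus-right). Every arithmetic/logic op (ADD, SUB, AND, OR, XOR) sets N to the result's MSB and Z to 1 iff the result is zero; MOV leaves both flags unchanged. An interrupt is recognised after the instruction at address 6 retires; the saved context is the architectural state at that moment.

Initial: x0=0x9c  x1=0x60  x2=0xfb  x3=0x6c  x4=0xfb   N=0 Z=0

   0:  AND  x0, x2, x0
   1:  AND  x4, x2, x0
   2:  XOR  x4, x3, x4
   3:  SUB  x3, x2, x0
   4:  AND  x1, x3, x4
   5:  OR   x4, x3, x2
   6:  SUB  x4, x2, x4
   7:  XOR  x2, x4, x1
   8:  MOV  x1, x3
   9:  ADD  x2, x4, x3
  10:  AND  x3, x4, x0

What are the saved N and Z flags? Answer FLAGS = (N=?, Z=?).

after  0: x0=0x98 x1=0x60 x2=0xfb x3=0x6c x4=0xfb  N=1 Z=0
after  1: x0=0x98 x1=0x60 x2=0xfb x3=0x6c x4=0x98  N=1 Z=0
after  2: x0=0x98 x1=0x60 x2=0xfb x3=0x6c x4=0xf4  N=1 Z=0
after  3: x0=0x98 x1=0x60 x2=0xfb x3=0x63 x4=0xf4  N=0 Z=0
after  4: x0=0x98 x1=0x60 x2=0xfb x3=0x63 x4=0xf4  N=0 Z=0
after  5: x0=0x98 x1=0x60 x2=0xfb x3=0x63 x4=0xfb  N=1 Z=0
after  6: x0=0x98 x1=0x60 x2=0xfb x3=0x63 x4=0x00  N=0 Z=1
-- IRQ taken; context saved, return-PC = 7 --

FLAGS = (N=0, Z=1)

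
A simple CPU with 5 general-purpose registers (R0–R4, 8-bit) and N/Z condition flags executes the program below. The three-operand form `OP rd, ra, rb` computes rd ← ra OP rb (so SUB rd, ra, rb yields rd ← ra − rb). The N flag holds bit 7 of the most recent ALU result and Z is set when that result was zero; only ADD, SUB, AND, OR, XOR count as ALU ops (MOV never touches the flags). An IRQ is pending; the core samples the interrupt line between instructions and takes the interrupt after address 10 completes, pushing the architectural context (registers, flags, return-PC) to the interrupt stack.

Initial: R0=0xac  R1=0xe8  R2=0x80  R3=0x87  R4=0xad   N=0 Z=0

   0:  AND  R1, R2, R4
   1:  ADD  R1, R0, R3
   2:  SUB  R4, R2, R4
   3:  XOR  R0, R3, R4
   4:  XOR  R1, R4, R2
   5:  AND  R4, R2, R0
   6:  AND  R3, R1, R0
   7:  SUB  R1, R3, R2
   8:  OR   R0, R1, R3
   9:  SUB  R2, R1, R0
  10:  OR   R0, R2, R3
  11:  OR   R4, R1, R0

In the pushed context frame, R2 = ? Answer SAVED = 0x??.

SAVED = 0x00

after  0: R0=0xac R1=0x80 R2=0x80 R3=0x87 R4=0xad  N=1 Z=0
after  1: R0=0xac R1=0x33 R2=0x80 R3=0x87 R4=0xad  N=0 Z=0
after  2: R0=0xac R1=0x33 R2=0x80 R3=0x87 R4=0xd3  N=1 Z=0
after  3: R0=0x54 R1=0x33 R2=0x80 R3=0x87 R4=0xd3  N=0 Z=0
after  4: R0=0x54 R1=0x53 R2=0x80 R3=0x87 R4=0xd3  N=0 Z=0
after  5: R0=0x54 R1=0x53 R2=0x80 R3=0x87 R4=0x00  N=0 Z=1
after  6: R0=0x54 R1=0x53 R2=0x80 R3=0x50 R4=0x00  N=0 Z=0
after  7: R0=0x54 R1=0xd0 R2=0x80 R3=0x50 R4=0x00  N=1 Z=0
after  8: R0=0xd0 R1=0xd0 R2=0x80 R3=0x50 R4=0x00  N=1 Z=0
after  9: R0=0xd0 R1=0xd0 R2=0x00 R3=0x50 R4=0x00  N=0 Z=1
after 10: R0=0x50 R1=0xd0 R2=0x00 R3=0x50 R4=0x00  N=0 Z=0
-- IRQ taken; context saved, return-PC = 11 --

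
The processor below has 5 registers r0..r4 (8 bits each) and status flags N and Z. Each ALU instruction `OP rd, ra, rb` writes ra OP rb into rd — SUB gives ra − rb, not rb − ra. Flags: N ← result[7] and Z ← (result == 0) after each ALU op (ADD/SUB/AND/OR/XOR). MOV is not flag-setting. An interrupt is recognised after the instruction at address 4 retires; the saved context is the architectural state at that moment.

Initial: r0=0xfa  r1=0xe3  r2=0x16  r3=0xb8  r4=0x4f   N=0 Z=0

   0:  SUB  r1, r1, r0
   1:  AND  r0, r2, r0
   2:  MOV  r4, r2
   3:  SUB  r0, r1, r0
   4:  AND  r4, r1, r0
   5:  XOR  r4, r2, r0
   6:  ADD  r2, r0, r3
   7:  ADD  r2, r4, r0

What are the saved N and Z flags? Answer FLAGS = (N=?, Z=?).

after  0: r0=0xfa r1=0xe9 r2=0x16 r3=0xb8 r4=0x4f  N=1 Z=0
after  1: r0=0x12 r1=0xe9 r2=0x16 r3=0xb8 r4=0x4f  N=0 Z=0
after  2: r0=0x12 r1=0xe9 r2=0x16 r3=0xb8 r4=0x16  N=0 Z=0
after  3: r0=0xd7 r1=0xe9 r2=0x16 r3=0xb8 r4=0x16  N=1 Z=0
after  4: r0=0xd7 r1=0xe9 r2=0x16 r3=0xb8 r4=0xc1  N=1 Z=0
-- IRQ taken; context saved, return-PC = 5 --

FLAGS = (N=1, Z=0)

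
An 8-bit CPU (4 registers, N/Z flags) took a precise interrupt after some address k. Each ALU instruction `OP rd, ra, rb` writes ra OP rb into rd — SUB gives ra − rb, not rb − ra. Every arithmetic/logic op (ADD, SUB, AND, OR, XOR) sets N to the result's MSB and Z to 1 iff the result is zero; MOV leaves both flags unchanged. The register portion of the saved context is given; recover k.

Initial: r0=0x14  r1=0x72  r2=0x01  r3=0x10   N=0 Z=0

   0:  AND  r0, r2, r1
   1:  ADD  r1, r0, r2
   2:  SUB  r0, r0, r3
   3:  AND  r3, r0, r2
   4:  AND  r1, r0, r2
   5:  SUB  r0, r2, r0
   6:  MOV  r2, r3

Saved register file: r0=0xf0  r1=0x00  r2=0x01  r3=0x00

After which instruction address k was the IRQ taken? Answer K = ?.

K = 4

after  0: r0=0x00 r1=0x72 r2=0x01 r3=0x10  N=0 Z=1
after  1: r0=0x00 r1=0x01 r2=0x01 r3=0x10  N=0 Z=0
after  2: r0=0xf0 r1=0x01 r2=0x01 r3=0x10  N=1 Z=0
after  3: r0=0xf0 r1=0x01 r2=0x01 r3=0x00  N=0 Z=1
after  4: r0=0xf0 r1=0x00 r2=0x01 r3=0x00  N=0 Z=1
-- IRQ taken; context saved, return-PC = 5 --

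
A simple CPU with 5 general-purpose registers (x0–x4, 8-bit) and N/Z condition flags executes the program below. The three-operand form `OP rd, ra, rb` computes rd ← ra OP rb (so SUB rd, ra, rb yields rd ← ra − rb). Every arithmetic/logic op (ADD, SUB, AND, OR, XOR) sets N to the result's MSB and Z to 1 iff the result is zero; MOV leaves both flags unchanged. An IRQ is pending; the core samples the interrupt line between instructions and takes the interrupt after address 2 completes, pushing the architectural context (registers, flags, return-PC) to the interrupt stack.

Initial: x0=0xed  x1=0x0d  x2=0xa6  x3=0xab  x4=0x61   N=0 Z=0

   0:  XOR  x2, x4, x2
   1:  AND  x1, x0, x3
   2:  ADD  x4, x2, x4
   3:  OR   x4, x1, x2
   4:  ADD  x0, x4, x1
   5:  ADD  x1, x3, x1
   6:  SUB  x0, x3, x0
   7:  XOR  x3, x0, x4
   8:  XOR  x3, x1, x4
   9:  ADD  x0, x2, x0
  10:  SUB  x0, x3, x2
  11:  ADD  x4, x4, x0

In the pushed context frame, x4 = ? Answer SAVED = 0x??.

after  0: x0=0xed x1=0x0d x2=0xc7 x3=0xab x4=0x61  N=1 Z=0
after  1: x0=0xed x1=0xa9 x2=0xc7 x3=0xab x4=0x61  N=1 Z=0
after  2: x0=0xed x1=0xa9 x2=0xc7 x3=0xab x4=0x28  N=0 Z=0
-- IRQ taken; context saved, return-PC = 3 --

SAVED = 0x28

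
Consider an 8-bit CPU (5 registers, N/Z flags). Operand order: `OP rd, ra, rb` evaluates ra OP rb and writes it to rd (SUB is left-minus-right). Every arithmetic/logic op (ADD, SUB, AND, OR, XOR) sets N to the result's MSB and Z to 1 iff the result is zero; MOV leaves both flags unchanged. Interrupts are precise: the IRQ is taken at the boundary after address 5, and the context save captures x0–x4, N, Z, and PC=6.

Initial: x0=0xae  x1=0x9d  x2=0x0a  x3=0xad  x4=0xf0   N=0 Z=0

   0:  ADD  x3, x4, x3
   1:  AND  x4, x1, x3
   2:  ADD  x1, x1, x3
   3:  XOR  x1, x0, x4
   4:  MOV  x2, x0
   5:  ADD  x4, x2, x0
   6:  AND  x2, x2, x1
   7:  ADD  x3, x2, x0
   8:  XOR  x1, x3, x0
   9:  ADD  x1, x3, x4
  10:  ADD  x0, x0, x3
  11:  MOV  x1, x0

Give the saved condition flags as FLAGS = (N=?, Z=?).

after  0: x0=0xae x1=0x9d x2=0x0a x3=0x9d x4=0xf0  N=1 Z=0
after  1: x0=0xae x1=0x9d x2=0x0a x3=0x9d x4=0x9d  N=1 Z=0
after  2: x0=0xae x1=0x3a x2=0x0a x3=0x9d x4=0x9d  N=0 Z=0
after  3: x0=0xae x1=0x33 x2=0x0a x3=0x9d x4=0x9d  N=0 Z=0
after  4: x0=0xae x1=0x33 x2=0xae x3=0x9d x4=0x9d  N=0 Z=0
after  5: x0=0xae x1=0x33 x2=0xae x3=0x9d x4=0x5c  N=0 Z=0
-- IRQ taken; context saved, return-PC = 6 --

FLAGS = (N=0, Z=0)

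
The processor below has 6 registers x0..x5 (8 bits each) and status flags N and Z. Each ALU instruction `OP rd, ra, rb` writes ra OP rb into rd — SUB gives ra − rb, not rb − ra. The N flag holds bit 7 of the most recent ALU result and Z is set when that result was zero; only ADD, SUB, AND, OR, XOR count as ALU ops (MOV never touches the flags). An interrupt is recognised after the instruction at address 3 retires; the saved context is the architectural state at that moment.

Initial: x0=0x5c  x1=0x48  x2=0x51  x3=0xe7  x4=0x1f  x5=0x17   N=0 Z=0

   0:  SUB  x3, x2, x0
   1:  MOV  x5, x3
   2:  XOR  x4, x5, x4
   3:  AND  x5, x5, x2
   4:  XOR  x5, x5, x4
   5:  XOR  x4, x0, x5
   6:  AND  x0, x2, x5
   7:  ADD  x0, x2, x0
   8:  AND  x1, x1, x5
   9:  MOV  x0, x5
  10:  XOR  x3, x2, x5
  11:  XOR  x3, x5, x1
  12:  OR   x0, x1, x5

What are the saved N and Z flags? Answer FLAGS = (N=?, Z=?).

FLAGS = (N=0, Z=0)

after  0: x0=0x5c x1=0x48 x2=0x51 x3=0xf5 x4=0x1f x5=0x17  N=1 Z=0
after  1: x0=0x5c x1=0x48 x2=0x51 x3=0xf5 x4=0x1f x5=0xf5  N=1 Z=0
after  2: x0=0x5c x1=0x48 x2=0x51 x3=0xf5 x4=0xea x5=0xf5  N=1 Z=0
after  3: x0=0x5c x1=0x48 x2=0x51 x3=0xf5 x4=0xea x5=0x51  N=0 Z=0
-- IRQ taken; context saved, return-PC = 4 --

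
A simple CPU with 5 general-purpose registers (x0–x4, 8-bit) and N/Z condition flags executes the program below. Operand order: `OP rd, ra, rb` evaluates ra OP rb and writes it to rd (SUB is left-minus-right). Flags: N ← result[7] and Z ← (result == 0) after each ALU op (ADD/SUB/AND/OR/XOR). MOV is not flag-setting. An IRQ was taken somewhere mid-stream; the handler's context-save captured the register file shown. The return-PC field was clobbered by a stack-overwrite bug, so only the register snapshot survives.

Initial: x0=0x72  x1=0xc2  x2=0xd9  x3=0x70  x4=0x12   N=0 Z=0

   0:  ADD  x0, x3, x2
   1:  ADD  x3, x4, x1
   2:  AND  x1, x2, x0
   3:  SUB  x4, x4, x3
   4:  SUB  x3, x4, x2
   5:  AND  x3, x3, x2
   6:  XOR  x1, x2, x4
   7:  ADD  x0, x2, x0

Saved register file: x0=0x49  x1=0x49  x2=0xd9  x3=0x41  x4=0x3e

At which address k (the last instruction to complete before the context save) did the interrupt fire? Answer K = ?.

after  0: x0=0x49 x1=0xc2 x2=0xd9 x3=0x70 x4=0x12  N=0 Z=0
after  1: x0=0x49 x1=0xc2 x2=0xd9 x3=0xd4 x4=0x12  N=1 Z=0
after  2: x0=0x49 x1=0x49 x2=0xd9 x3=0xd4 x4=0x12  N=0 Z=0
after  3: x0=0x49 x1=0x49 x2=0xd9 x3=0xd4 x4=0x3e  N=0 Z=0
after  4: x0=0x49 x1=0x49 x2=0xd9 x3=0x65 x4=0x3e  N=0 Z=0
after  5: x0=0x49 x1=0x49 x2=0xd9 x3=0x41 x4=0x3e  N=0 Z=0
-- IRQ taken; context saved, return-PC = 6 --

K = 5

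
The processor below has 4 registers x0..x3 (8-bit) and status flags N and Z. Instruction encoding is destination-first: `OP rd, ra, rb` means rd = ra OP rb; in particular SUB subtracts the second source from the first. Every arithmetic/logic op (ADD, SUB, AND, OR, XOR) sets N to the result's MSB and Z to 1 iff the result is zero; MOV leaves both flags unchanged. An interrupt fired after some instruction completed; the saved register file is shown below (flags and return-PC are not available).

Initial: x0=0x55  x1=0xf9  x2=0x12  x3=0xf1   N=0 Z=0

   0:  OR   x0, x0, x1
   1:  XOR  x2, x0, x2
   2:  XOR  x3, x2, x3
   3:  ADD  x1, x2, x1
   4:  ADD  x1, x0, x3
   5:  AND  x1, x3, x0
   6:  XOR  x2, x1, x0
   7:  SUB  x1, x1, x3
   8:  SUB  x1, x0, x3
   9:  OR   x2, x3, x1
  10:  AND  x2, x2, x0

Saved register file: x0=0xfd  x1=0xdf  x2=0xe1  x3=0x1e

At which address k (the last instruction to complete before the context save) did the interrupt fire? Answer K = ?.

after  0: x0=0xfd x1=0xf9 x2=0x12 x3=0xf1  N=1 Z=0
after  1: x0=0xfd x1=0xf9 x2=0xef x3=0xf1  N=1 Z=0
after  2: x0=0xfd x1=0xf9 x2=0xef x3=0x1e  N=0 Z=0
after  3: x0=0xfd x1=0xe8 x2=0xef x3=0x1e  N=1 Z=0
after  4: x0=0xfd x1=0x1b x2=0xef x3=0x1e  N=0 Z=0
after  5: x0=0xfd x1=0x1c x2=0xef x3=0x1e  N=0 Z=0
after  6: x0=0xfd x1=0x1c x2=0xe1 x3=0x1e  N=1 Z=0
after  7: x0=0xfd x1=0xfe x2=0xe1 x3=0x1e  N=1 Z=0
after  8: x0=0xfd x1=0xdf x2=0xe1 x3=0x1e  N=1 Z=0
-- IRQ taken; context saved, return-PC = 9 --

K = 8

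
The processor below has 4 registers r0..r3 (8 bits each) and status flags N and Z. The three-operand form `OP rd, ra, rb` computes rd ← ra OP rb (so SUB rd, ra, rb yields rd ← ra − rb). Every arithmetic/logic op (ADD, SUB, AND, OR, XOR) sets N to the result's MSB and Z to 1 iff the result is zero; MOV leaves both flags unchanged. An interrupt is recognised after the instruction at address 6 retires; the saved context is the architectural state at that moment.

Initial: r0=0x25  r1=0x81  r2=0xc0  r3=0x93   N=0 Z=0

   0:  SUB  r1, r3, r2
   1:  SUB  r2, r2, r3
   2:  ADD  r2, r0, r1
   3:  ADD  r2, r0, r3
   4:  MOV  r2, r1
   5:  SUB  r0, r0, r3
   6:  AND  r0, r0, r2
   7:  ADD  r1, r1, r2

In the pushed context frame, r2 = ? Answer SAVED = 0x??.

after  0: r0=0x25 r1=0xd3 r2=0xc0 r3=0x93  N=1 Z=0
after  1: r0=0x25 r1=0xd3 r2=0x2d r3=0x93  N=0 Z=0
after  2: r0=0x25 r1=0xd3 r2=0xf8 r3=0x93  N=1 Z=0
after  3: r0=0x25 r1=0xd3 r2=0xb8 r3=0x93  N=1 Z=0
after  4: r0=0x25 r1=0xd3 r2=0xd3 r3=0x93  N=1 Z=0
after  5: r0=0x92 r1=0xd3 r2=0xd3 r3=0x93  N=1 Z=0
after  6: r0=0x92 r1=0xd3 r2=0xd3 r3=0x93  N=1 Z=0
-- IRQ taken; context saved, return-PC = 7 --

SAVED = 0xd3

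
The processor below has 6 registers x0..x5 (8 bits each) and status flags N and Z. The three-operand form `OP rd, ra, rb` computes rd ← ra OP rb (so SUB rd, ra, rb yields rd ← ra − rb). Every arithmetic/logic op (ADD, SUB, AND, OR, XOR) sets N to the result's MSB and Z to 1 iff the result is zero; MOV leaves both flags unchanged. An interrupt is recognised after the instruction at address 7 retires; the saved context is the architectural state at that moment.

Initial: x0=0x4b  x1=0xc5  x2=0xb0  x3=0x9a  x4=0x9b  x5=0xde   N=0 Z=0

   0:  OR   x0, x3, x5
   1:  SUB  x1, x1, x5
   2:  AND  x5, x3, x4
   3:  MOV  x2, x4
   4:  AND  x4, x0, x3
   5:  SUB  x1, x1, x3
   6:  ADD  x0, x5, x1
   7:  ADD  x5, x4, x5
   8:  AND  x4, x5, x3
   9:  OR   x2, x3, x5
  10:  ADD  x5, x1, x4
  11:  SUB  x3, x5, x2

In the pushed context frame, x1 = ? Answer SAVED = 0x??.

SAVED = 0x4d

after  0: x0=0xde x1=0xc5 x2=0xb0 x3=0x9a x4=0x9b x5=0xde  N=1 Z=0
after  1: x0=0xde x1=0xe7 x2=0xb0 x3=0x9a x4=0x9b x5=0xde  N=1 Z=0
after  2: x0=0xde x1=0xe7 x2=0xb0 x3=0x9a x4=0x9b x5=0x9a  N=1 Z=0
after  3: x0=0xde x1=0xe7 x2=0x9b x3=0x9a x4=0x9b x5=0x9a  N=1 Z=0
after  4: x0=0xde x1=0xe7 x2=0x9b x3=0x9a x4=0x9a x5=0x9a  N=1 Z=0
after  5: x0=0xde x1=0x4d x2=0x9b x3=0x9a x4=0x9a x5=0x9a  N=0 Z=0
after  6: x0=0xe7 x1=0x4d x2=0x9b x3=0x9a x4=0x9a x5=0x9a  N=1 Z=0
after  7: x0=0xe7 x1=0x4d x2=0x9b x3=0x9a x4=0x9a x5=0x34  N=0 Z=0
-- IRQ taken; context saved, return-PC = 8 --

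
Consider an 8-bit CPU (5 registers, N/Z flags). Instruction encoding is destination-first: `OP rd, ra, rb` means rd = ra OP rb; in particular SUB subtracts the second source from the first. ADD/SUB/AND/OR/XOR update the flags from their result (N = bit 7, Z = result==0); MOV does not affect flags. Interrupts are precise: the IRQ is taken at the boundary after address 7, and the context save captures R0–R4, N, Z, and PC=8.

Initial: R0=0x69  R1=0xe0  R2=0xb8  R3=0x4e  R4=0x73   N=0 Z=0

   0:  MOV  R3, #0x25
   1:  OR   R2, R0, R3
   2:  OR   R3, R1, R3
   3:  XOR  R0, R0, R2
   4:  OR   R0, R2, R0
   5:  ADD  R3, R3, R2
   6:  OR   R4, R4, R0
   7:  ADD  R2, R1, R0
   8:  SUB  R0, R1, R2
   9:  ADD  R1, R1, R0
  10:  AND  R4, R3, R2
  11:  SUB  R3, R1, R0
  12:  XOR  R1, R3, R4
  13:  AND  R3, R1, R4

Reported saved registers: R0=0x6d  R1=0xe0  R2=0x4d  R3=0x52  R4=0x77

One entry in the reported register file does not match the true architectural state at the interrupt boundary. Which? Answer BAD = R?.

BAD = R4

after  0: R0=0x69 R1=0xe0 R2=0xb8 R3=0x25 R4=0x73  N=0 Z=0
after  1: R0=0x69 R1=0xe0 R2=0x6d R3=0x25 R4=0x73  N=0 Z=0
after  2: R0=0x69 R1=0xe0 R2=0x6d R3=0xe5 R4=0x73  N=1 Z=0
after  3: R0=0x04 R1=0xe0 R2=0x6d R3=0xe5 R4=0x73  N=0 Z=0
after  4: R0=0x6d R1=0xe0 R2=0x6d R3=0xe5 R4=0x73  N=0 Z=0
after  5: R0=0x6d R1=0xe0 R2=0x6d R3=0x52 R4=0x73  N=0 Z=0
after  6: R0=0x6d R1=0xe0 R2=0x6d R3=0x52 R4=0x7f  N=0 Z=0
after  7: R0=0x6d R1=0xe0 R2=0x4d R3=0x52 R4=0x7f  N=0 Z=0
-- IRQ taken; context saved, return-PC = 8 --
mismatch: R4: reported 0x77 vs actual 0x7f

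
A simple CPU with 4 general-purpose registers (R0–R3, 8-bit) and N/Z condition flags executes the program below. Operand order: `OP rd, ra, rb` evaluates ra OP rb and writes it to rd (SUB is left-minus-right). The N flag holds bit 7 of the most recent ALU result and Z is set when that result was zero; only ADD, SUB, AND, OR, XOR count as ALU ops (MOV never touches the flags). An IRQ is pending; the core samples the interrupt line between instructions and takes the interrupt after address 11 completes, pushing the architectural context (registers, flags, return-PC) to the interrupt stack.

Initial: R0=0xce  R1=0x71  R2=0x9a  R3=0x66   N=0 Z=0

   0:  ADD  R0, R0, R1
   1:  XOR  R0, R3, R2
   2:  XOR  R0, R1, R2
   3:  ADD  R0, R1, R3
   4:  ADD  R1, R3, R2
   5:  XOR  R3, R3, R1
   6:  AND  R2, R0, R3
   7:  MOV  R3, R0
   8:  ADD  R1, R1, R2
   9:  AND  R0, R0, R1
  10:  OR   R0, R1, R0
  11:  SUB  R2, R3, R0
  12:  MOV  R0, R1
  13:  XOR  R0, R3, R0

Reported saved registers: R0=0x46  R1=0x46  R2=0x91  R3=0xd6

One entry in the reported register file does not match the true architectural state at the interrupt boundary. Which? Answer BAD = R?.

BAD = R3

after  0: R0=0x3f R1=0x71 R2=0x9a R3=0x66  N=0 Z=0
after  1: R0=0xfc R1=0x71 R2=0x9a R3=0x66  N=1 Z=0
after  2: R0=0xeb R1=0x71 R2=0x9a R3=0x66  N=1 Z=0
after  3: R0=0xd7 R1=0x71 R2=0x9a R3=0x66  N=1 Z=0
after  4: R0=0xd7 R1=0x00 R2=0x9a R3=0x66  N=0 Z=1
after  5: R0=0xd7 R1=0x00 R2=0x9a R3=0x66  N=0 Z=0
after  6: R0=0xd7 R1=0x00 R2=0x46 R3=0x66  N=0 Z=0
after  7: R0=0xd7 R1=0x00 R2=0x46 R3=0xd7  N=0 Z=0
after  8: R0=0xd7 R1=0x46 R2=0x46 R3=0xd7  N=0 Z=0
after  9: R0=0x46 R1=0x46 R2=0x46 R3=0xd7  N=0 Z=0
after 10: R0=0x46 R1=0x46 R2=0x46 R3=0xd7  N=0 Z=0
after 11: R0=0x46 R1=0x46 R2=0x91 R3=0xd7  N=1 Z=0
-- IRQ taken; context saved, return-PC = 12 --
mismatch: R3: reported 0xd6 vs actual 0xd7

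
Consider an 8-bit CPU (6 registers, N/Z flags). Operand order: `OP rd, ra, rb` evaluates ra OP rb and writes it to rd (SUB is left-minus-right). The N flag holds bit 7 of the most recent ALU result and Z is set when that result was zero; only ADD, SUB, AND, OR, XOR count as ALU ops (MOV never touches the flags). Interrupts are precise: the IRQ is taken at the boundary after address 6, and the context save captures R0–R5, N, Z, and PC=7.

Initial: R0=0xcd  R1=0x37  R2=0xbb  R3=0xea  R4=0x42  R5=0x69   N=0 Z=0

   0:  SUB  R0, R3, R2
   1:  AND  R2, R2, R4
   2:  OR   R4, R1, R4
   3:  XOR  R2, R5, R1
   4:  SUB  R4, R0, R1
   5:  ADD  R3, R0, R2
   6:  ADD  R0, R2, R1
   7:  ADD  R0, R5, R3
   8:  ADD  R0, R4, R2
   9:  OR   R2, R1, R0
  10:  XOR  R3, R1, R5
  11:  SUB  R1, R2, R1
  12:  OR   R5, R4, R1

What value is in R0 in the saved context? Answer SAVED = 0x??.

SAVED = 0x95

after  0: R0=0x2f R1=0x37 R2=0xbb R3=0xea R4=0x42 R5=0x69  N=0 Z=0
after  1: R0=0x2f R1=0x37 R2=0x02 R3=0xea R4=0x42 R5=0x69  N=0 Z=0
after  2: R0=0x2f R1=0x37 R2=0x02 R3=0xea R4=0x77 R5=0x69  N=0 Z=0
after  3: R0=0x2f R1=0x37 R2=0x5e R3=0xea R4=0x77 R5=0x69  N=0 Z=0
after  4: R0=0x2f R1=0x37 R2=0x5e R3=0xea R4=0xf8 R5=0x69  N=1 Z=0
after  5: R0=0x2f R1=0x37 R2=0x5e R3=0x8d R4=0xf8 R5=0x69  N=1 Z=0
after  6: R0=0x95 R1=0x37 R2=0x5e R3=0x8d R4=0xf8 R5=0x69  N=1 Z=0
-- IRQ taken; context saved, return-PC = 7 --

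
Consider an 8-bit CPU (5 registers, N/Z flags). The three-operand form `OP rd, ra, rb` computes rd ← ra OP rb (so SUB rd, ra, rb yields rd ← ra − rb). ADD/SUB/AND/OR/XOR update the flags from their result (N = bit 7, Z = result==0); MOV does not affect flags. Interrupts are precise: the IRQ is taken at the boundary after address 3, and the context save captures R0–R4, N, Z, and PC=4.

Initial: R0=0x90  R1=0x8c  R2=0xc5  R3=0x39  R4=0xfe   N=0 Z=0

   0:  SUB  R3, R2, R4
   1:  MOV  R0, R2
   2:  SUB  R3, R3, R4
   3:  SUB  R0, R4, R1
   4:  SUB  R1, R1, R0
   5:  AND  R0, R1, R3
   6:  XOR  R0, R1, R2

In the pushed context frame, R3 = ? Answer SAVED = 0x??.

after  0: R0=0x90 R1=0x8c R2=0xc5 R3=0xc7 R4=0xfe  N=1 Z=0
after  1: R0=0xc5 R1=0x8c R2=0xc5 R3=0xc7 R4=0xfe  N=1 Z=0
after  2: R0=0xc5 R1=0x8c R2=0xc5 R3=0xc9 R4=0xfe  N=1 Z=0
after  3: R0=0x72 R1=0x8c R2=0xc5 R3=0xc9 R4=0xfe  N=0 Z=0
-- IRQ taken; context saved, return-PC = 4 --

SAVED = 0xc9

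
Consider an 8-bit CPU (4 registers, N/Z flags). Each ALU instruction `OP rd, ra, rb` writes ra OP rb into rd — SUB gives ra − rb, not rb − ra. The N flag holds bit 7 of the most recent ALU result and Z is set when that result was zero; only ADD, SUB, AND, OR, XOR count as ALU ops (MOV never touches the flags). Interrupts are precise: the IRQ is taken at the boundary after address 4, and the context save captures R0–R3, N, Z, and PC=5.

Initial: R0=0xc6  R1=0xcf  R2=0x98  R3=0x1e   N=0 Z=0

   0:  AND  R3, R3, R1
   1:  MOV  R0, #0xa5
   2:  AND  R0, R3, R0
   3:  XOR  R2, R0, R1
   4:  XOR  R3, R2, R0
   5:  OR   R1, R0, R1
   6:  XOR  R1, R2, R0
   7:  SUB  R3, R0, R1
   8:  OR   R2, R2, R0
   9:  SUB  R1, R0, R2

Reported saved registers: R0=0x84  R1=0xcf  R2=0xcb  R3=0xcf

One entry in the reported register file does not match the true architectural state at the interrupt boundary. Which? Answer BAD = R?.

after  0: R0=0xc6 R1=0xcf R2=0x98 R3=0x0e  N=0 Z=0
after  1: R0=0xa5 R1=0xcf R2=0x98 R3=0x0e  N=0 Z=0
after  2: R0=0x04 R1=0xcf R2=0x98 R3=0x0e  N=0 Z=0
after  3: R0=0x04 R1=0xcf R2=0xcb R3=0x0e  N=1 Z=0
after  4: R0=0x04 R1=0xcf R2=0xcb R3=0xcf  N=1 Z=0
-- IRQ taken; context saved, return-PC = 5 --
mismatch: R0: reported 0x84 vs actual 0x04

BAD = R0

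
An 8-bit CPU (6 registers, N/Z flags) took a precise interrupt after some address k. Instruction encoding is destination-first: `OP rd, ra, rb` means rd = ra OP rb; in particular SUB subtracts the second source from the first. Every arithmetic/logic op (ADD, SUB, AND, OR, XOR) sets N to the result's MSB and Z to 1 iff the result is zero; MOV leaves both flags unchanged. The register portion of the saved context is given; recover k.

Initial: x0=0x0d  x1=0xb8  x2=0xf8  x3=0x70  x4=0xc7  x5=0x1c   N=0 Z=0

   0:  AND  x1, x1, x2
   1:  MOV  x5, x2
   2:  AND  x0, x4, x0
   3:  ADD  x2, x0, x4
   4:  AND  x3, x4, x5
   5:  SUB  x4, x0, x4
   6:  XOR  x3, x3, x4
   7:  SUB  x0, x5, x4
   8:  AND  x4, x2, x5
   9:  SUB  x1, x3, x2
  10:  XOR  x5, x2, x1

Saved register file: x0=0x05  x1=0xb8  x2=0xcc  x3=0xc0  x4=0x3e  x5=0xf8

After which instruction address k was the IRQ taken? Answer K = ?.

after  0: x0=0x0d x1=0xb8 x2=0xf8 x3=0x70 x4=0xc7 x5=0x1c  N=1 Z=0
after  1: x0=0x0d x1=0xb8 x2=0xf8 x3=0x70 x4=0xc7 x5=0xf8  N=1 Z=0
after  2: x0=0x05 x1=0xb8 x2=0xf8 x3=0x70 x4=0xc7 x5=0xf8  N=0 Z=0
after  3: x0=0x05 x1=0xb8 x2=0xcc x3=0x70 x4=0xc7 x5=0xf8  N=1 Z=0
after  4: x0=0x05 x1=0xb8 x2=0xcc x3=0xc0 x4=0xc7 x5=0xf8  N=1 Z=0
after  5: x0=0x05 x1=0xb8 x2=0xcc x3=0xc0 x4=0x3e x5=0xf8  N=0 Z=0
-- IRQ taken; context saved, return-PC = 6 --

K = 5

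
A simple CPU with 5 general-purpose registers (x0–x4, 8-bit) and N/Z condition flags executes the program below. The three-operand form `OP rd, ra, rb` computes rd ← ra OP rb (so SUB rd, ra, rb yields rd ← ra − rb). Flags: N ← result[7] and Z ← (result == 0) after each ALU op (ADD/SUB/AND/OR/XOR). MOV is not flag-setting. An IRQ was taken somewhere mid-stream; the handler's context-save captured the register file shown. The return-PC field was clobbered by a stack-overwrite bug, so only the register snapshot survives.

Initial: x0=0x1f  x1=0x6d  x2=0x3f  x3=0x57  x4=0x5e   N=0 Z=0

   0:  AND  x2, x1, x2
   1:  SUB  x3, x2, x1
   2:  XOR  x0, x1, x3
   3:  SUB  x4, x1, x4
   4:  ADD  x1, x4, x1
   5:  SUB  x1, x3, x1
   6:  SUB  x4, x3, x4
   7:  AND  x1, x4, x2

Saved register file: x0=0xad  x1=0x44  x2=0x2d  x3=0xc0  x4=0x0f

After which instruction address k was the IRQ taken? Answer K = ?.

after  0: x0=0x1f x1=0x6d x2=0x2d x3=0x57 x4=0x5e  N=0 Z=0
after  1: x0=0x1f x1=0x6d x2=0x2d x3=0xc0 x4=0x5e  N=1 Z=0
after  2: x0=0xad x1=0x6d x2=0x2d x3=0xc0 x4=0x5e  N=1 Z=0
after  3: x0=0xad x1=0x6d x2=0x2d x3=0xc0 x4=0x0f  N=0 Z=0
after  4: x0=0xad x1=0x7c x2=0x2d x3=0xc0 x4=0x0f  N=0 Z=0
after  5: x0=0xad x1=0x44 x2=0x2d x3=0xc0 x4=0x0f  N=0 Z=0
-- IRQ taken; context saved, return-PC = 6 --

K = 5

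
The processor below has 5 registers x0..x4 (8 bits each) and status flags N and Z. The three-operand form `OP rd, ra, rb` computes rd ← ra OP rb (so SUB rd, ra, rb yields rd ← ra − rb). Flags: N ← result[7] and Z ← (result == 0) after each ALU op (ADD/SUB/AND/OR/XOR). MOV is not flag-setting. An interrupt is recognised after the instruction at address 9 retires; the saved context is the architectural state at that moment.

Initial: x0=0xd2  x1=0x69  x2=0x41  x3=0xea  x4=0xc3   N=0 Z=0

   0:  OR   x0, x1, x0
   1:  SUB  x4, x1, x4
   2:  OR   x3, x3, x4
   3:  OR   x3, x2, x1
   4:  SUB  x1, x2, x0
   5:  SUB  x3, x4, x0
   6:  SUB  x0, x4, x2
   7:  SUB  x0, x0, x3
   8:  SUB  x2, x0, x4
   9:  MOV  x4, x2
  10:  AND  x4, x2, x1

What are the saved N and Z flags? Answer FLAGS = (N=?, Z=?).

FLAGS = (N=0, Z=0)

after  0: x0=0xfb x1=0x69 x2=0x41 x3=0xea x4=0xc3  N=1 Z=0
after  1: x0=0xfb x1=0x69 x2=0x41 x3=0xea x4=0xa6  N=1 Z=0
after  2: x0=0xfb x1=0x69 x2=0x41 x3=0xee x4=0xa6  N=1 Z=0
after  3: x0=0xfb x1=0x69 x2=0x41 x3=0x69 x4=0xa6  N=0 Z=0
after  4: x0=0xfb x1=0x46 x2=0x41 x3=0x69 x4=0xa6  N=0 Z=0
after  5: x0=0xfb x1=0x46 x2=0x41 x3=0xab x4=0xa6  N=1 Z=0
after  6: x0=0x65 x1=0x46 x2=0x41 x3=0xab x4=0xa6  N=0 Z=0
after  7: x0=0xba x1=0x46 x2=0x41 x3=0xab x4=0xa6  N=1 Z=0
after  8: x0=0xba x1=0x46 x2=0x14 x3=0xab x4=0xa6  N=0 Z=0
after  9: x0=0xba x1=0x46 x2=0x14 x3=0xab x4=0x14  N=0 Z=0
-- IRQ taken; context saved, return-PC = 10 --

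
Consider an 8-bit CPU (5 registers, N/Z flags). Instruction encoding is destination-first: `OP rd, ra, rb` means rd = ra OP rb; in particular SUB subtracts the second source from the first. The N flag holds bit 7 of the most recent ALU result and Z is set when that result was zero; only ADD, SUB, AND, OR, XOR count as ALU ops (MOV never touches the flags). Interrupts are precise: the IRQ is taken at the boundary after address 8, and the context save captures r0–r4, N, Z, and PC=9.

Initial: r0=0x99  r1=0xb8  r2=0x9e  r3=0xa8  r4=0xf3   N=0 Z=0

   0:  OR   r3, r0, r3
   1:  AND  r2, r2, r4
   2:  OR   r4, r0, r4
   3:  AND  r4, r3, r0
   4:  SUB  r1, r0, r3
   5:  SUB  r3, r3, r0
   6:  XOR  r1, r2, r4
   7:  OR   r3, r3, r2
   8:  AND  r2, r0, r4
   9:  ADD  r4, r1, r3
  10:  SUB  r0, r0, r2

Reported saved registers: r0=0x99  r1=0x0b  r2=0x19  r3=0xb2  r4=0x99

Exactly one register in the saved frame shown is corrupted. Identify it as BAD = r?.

after  0: r0=0x99 r1=0xb8 r2=0x9e r3=0xb9 r4=0xf3  N=1 Z=0
after  1: r0=0x99 r1=0xb8 r2=0x92 r3=0xb9 r4=0xf3  N=1 Z=0
after  2: r0=0x99 r1=0xb8 r2=0x92 r3=0xb9 r4=0xfb  N=1 Z=0
after  3: r0=0x99 r1=0xb8 r2=0x92 r3=0xb9 r4=0x99  N=1 Z=0
after  4: r0=0x99 r1=0xe0 r2=0x92 r3=0xb9 r4=0x99  N=1 Z=0
after  5: r0=0x99 r1=0xe0 r2=0x92 r3=0x20 r4=0x99  N=0 Z=0
after  6: r0=0x99 r1=0x0b r2=0x92 r3=0x20 r4=0x99  N=0 Z=0
after  7: r0=0x99 r1=0x0b r2=0x92 r3=0xb2 r4=0x99  N=1 Z=0
after  8: r0=0x99 r1=0x0b r2=0x99 r3=0xb2 r4=0x99  N=1 Z=0
-- IRQ taken; context saved, return-PC = 9 --
mismatch: r2: reported 0x19 vs actual 0x99

BAD = r2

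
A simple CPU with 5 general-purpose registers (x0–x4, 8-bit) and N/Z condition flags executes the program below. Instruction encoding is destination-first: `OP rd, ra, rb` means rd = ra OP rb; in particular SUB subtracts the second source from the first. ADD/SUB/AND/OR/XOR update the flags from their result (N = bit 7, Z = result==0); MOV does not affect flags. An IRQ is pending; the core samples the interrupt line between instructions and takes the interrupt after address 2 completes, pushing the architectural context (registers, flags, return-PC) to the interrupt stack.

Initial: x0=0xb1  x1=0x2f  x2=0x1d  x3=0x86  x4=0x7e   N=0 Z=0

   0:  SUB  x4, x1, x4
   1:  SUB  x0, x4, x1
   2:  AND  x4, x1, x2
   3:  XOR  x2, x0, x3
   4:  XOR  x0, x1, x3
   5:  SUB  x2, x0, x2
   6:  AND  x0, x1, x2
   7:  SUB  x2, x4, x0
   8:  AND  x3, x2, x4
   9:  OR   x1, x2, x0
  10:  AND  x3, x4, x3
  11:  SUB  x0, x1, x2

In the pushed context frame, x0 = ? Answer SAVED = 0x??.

SAVED = 0x82

after  0: x0=0xb1 x1=0x2f x2=0x1d x3=0x86 x4=0xb1  N=1 Z=0
after  1: x0=0x82 x1=0x2f x2=0x1d x3=0x86 x4=0xb1  N=1 Z=0
after  2: x0=0x82 x1=0x2f x2=0x1d x3=0x86 x4=0x0d  N=0 Z=0
-- IRQ taken; context saved, return-PC = 3 --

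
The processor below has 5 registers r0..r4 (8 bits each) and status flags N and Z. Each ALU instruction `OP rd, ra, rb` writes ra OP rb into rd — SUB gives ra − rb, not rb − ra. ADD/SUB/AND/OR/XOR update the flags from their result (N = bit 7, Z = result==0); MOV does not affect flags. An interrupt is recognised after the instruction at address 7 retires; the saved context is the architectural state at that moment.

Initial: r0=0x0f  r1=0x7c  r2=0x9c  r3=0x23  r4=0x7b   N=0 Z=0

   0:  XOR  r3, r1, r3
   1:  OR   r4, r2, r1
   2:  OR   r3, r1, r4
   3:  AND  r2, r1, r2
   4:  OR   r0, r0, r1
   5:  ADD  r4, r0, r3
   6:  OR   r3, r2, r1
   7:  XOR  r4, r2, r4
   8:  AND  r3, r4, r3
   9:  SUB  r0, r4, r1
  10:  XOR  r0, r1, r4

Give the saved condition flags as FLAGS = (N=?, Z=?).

FLAGS = (N=0, Z=0)

after  0: r0=0x0f r1=0x7c r2=0x9c r3=0x5f r4=0x7b  N=0 Z=0
after  1: r0=0x0f r1=0x7c r2=0x9c r3=0x5f r4=0xfc  N=1 Z=0
after  2: r0=0x0f r1=0x7c r2=0x9c r3=0xfc r4=0xfc  N=1 Z=0
after  3: r0=0x0f r1=0x7c r2=0x1c r3=0xfc r4=0xfc  N=0 Z=0
after  4: r0=0x7f r1=0x7c r2=0x1c r3=0xfc r4=0xfc  N=0 Z=0
after  5: r0=0x7f r1=0x7c r2=0x1c r3=0xfc r4=0x7b  N=0 Z=0
after  6: r0=0x7f r1=0x7c r2=0x1c r3=0x7c r4=0x7b  N=0 Z=0
after  7: r0=0x7f r1=0x7c r2=0x1c r3=0x7c r4=0x67  N=0 Z=0
-- IRQ taken; context saved, return-PC = 8 --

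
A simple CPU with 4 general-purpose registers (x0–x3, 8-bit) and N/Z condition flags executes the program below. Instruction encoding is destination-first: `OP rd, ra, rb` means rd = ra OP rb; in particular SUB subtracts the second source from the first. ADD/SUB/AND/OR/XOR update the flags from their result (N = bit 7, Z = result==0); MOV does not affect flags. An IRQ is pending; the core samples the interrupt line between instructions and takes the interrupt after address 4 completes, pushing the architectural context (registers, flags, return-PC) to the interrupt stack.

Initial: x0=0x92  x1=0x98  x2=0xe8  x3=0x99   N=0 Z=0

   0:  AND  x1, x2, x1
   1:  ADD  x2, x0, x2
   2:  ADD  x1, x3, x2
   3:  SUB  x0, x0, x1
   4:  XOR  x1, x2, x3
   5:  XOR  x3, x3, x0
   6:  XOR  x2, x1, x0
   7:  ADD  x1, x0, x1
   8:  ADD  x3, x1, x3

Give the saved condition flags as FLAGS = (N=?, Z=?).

FLAGS = (N=1, Z=0)

after  0: x0=0x92 x1=0x88 x2=0xe8 x3=0x99  N=1 Z=0
after  1: x0=0x92 x1=0x88 x2=0x7a x3=0x99  N=0 Z=0
after  2: x0=0x92 x1=0x13 x2=0x7a x3=0x99  N=0 Z=0
after  3: x0=0x7f x1=0x13 x2=0x7a x3=0x99  N=0 Z=0
after  4: x0=0x7f x1=0xe3 x2=0x7a x3=0x99  N=1 Z=0
-- IRQ taken; context saved, return-PC = 5 --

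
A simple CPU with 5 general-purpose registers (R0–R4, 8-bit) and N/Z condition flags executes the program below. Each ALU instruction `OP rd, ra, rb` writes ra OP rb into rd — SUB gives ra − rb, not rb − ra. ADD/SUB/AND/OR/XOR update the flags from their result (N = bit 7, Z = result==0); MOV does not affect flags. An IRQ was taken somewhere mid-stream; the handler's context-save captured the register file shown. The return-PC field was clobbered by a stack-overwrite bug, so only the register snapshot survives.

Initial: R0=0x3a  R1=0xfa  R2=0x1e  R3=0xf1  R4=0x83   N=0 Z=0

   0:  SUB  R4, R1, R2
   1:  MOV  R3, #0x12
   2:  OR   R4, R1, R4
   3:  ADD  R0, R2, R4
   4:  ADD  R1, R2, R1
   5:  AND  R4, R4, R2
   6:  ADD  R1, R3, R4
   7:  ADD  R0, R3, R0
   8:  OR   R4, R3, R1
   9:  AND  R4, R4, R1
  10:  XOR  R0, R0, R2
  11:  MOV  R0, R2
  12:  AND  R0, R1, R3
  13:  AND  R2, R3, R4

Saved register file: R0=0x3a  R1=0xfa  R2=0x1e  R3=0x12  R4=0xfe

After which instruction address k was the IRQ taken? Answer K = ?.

K = 2

after  0: R0=0x3a R1=0xfa R2=0x1e R3=0xf1 R4=0xdc  N=1 Z=0
after  1: R0=0x3a R1=0xfa R2=0x1e R3=0x12 R4=0xdc  N=1 Z=0
after  2: R0=0x3a R1=0xfa R2=0x1e R3=0x12 R4=0xfe  N=1 Z=0
-- IRQ taken; context saved, return-PC = 3 --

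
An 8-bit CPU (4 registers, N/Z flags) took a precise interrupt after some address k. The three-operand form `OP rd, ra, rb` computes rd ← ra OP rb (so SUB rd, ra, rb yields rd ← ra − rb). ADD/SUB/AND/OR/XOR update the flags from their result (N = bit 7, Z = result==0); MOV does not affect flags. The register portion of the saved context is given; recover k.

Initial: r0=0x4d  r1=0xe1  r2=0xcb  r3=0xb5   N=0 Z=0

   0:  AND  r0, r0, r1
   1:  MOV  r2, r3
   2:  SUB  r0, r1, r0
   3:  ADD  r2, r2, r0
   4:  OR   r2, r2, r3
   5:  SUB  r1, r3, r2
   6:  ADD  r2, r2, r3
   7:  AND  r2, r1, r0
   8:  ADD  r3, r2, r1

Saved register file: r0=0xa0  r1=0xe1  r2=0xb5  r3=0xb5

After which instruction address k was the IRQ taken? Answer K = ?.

K = 2

after  0: r0=0x41 r1=0xe1 r2=0xcb r3=0xb5  N=0 Z=0
after  1: r0=0x41 r1=0xe1 r2=0xb5 r3=0xb5  N=0 Z=0
after  2: r0=0xa0 r1=0xe1 r2=0xb5 r3=0xb5  N=1 Z=0
-- IRQ taken; context saved, return-PC = 3 --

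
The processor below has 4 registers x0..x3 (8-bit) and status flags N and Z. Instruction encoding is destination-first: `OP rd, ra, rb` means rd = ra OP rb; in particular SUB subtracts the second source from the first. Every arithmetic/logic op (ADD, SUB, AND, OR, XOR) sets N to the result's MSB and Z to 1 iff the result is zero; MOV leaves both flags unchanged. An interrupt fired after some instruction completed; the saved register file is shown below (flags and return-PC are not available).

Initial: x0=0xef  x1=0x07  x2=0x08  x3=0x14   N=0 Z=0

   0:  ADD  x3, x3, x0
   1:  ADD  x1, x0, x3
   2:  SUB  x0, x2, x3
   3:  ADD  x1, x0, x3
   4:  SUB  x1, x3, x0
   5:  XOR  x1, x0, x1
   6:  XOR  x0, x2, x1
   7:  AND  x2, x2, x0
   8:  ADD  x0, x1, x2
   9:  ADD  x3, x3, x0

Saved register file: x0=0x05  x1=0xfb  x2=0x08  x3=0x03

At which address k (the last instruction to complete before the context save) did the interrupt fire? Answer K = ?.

K = 5

after  0: x0=0xef x1=0x07 x2=0x08 x3=0x03  N=0 Z=0
after  1: x0=0xef x1=0xf2 x2=0x08 x3=0x03  N=1 Z=0
after  2: x0=0x05 x1=0xf2 x2=0x08 x3=0x03  N=0 Z=0
after  3: x0=0x05 x1=0x08 x2=0x08 x3=0x03  N=0 Z=0
after  4: x0=0x05 x1=0xfe x2=0x08 x3=0x03  N=1 Z=0
after  5: x0=0x05 x1=0xfb x2=0x08 x3=0x03  N=1 Z=0
-- IRQ taken; context saved, return-PC = 6 --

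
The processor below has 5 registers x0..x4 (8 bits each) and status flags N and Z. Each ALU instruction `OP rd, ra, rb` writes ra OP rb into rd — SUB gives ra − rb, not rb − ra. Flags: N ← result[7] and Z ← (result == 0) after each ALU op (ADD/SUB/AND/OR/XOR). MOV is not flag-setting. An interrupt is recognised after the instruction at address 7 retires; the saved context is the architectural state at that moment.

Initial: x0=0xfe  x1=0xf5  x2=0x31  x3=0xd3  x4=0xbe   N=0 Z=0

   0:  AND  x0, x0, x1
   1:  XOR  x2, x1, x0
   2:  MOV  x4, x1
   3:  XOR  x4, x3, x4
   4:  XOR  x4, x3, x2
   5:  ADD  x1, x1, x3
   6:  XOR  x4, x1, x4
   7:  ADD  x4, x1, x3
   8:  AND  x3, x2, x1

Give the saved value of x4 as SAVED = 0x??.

SAVED = 0x9b

after  0: x0=0xf4 x1=0xf5 x2=0x31 x3=0xd3 x4=0xbe  N=1 Z=0
after  1: x0=0xf4 x1=0xf5 x2=0x01 x3=0xd3 x4=0xbe  N=0 Z=0
after  2: x0=0xf4 x1=0xf5 x2=0x01 x3=0xd3 x4=0xf5  N=0 Z=0
after  3: x0=0xf4 x1=0xf5 x2=0x01 x3=0xd3 x4=0x26  N=0 Z=0
after  4: x0=0xf4 x1=0xf5 x2=0x01 x3=0xd3 x4=0xd2  N=1 Z=0
after  5: x0=0xf4 x1=0xc8 x2=0x01 x3=0xd3 x4=0xd2  N=1 Z=0
after  6: x0=0xf4 x1=0xc8 x2=0x01 x3=0xd3 x4=0x1a  N=0 Z=0
after  7: x0=0xf4 x1=0xc8 x2=0x01 x3=0xd3 x4=0x9b  N=1 Z=0
-- IRQ taken; context saved, return-PC = 8 --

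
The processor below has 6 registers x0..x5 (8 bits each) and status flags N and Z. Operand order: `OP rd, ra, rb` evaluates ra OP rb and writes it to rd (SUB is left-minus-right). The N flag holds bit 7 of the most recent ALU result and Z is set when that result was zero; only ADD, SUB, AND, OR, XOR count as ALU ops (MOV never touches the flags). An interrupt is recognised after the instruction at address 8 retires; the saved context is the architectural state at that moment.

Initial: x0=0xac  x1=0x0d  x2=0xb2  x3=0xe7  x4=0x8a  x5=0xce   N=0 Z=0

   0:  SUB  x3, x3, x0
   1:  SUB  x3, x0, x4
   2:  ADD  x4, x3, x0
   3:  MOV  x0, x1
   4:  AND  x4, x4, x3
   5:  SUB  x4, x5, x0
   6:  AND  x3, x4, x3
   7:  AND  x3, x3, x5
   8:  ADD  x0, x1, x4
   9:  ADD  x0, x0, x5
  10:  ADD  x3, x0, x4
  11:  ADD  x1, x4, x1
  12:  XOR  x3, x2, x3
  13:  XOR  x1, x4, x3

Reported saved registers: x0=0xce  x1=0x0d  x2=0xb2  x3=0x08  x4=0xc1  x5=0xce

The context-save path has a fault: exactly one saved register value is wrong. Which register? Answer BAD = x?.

after  0: x0=0xac x1=0x0d x2=0xb2 x3=0x3b x4=0x8a x5=0xce  N=0 Z=0
after  1: x0=0xac x1=0x0d x2=0xb2 x3=0x22 x4=0x8a x5=0xce  N=0 Z=0
after  2: x0=0xac x1=0x0d x2=0xb2 x3=0x22 x4=0xce x5=0xce  N=1 Z=0
after  3: x0=0x0d x1=0x0d x2=0xb2 x3=0x22 x4=0xce x5=0xce  N=1 Z=0
after  4: x0=0x0d x1=0x0d x2=0xb2 x3=0x22 x4=0x02 x5=0xce  N=0 Z=0
after  5: x0=0x0d x1=0x0d x2=0xb2 x3=0x22 x4=0xc1 x5=0xce  N=1 Z=0
after  6: x0=0x0d x1=0x0d x2=0xb2 x3=0x00 x4=0xc1 x5=0xce  N=0 Z=1
after  7: x0=0x0d x1=0x0d x2=0xb2 x3=0x00 x4=0xc1 x5=0xce  N=0 Z=1
after  8: x0=0xce x1=0x0d x2=0xb2 x3=0x00 x4=0xc1 x5=0xce  N=1 Z=0
-- IRQ taken; context saved, return-PC = 9 --
mismatch: x3: reported 0x08 vs actual 0x00

BAD = x3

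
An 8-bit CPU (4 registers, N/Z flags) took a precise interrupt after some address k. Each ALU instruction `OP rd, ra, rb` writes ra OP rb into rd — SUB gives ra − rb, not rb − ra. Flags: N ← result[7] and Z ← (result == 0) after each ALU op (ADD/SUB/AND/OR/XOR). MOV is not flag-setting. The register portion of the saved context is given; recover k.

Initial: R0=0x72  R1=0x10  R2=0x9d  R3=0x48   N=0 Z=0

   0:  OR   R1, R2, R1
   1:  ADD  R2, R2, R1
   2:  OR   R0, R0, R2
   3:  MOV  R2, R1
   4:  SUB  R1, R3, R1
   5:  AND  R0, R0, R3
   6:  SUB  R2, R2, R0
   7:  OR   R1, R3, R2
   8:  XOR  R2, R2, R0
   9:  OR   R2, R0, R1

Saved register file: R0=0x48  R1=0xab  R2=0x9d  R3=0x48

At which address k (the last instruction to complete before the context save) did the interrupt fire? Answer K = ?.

after  0: R0=0x72 R1=0x9d R2=0x9d R3=0x48  N=1 Z=0
after  1: R0=0x72 R1=0x9d R2=0x3a R3=0x48  N=0 Z=0
after  2: R0=0x7a R1=0x9d R2=0x3a R3=0x48  N=0 Z=0
after  3: R0=0x7a R1=0x9d R2=0x9d R3=0x48  N=0 Z=0
after  4: R0=0x7a R1=0xab R2=0x9d R3=0x48  N=1 Z=0
after  5: R0=0x48 R1=0xab R2=0x9d R3=0x48  N=0 Z=0
-- IRQ taken; context saved, return-PC = 6 --

K = 5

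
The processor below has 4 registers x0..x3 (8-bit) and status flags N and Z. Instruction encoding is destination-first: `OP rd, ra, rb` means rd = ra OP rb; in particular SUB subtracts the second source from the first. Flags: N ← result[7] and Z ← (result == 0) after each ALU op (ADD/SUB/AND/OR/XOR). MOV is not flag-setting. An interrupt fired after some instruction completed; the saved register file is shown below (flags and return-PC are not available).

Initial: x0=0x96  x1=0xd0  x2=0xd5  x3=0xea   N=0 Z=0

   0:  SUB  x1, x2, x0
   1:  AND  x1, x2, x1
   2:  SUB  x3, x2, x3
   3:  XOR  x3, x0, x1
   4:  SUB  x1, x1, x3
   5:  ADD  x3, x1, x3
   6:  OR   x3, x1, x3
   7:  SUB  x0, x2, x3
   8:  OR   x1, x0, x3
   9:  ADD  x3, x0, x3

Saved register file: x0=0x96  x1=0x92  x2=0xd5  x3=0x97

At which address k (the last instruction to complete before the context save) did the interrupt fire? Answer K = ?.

after  0: x0=0x96 x1=0x3f x2=0xd5 x3=0xea  N=0 Z=0
after  1: x0=0x96 x1=0x15 x2=0xd5 x3=0xea  N=0 Z=0
after  2: x0=0x96 x1=0x15 x2=0xd5 x3=0xeb  N=1 Z=0
after  3: x0=0x96 x1=0x15 x2=0xd5 x3=0x83  N=1 Z=0
after  4: x0=0x96 x1=0x92 x2=0xd5 x3=0x83  N=1 Z=0
after  5: x0=0x96 x1=0x92 x2=0xd5 x3=0x15  N=0 Z=0
after  6: x0=0x96 x1=0x92 x2=0xd5 x3=0x97  N=1 Z=0
-- IRQ taken; context saved, return-PC = 7 --

K = 6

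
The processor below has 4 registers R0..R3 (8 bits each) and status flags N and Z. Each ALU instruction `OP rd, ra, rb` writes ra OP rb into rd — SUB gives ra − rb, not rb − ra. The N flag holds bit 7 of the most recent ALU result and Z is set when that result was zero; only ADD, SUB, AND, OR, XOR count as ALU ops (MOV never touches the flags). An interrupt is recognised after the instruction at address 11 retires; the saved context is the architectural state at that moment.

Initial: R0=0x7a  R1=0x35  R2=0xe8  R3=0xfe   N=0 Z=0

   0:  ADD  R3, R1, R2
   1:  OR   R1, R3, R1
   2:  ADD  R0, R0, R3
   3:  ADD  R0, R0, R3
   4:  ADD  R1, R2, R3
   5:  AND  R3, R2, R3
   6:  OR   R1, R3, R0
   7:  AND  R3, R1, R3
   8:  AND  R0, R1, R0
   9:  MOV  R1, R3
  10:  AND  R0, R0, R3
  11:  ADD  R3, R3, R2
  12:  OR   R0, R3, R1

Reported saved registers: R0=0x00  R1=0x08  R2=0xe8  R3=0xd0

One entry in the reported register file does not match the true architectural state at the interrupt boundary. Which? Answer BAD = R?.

BAD = R3

after  0: R0=0x7a R1=0x35 R2=0xe8 R3=0x1d  N=0 Z=0
after  1: R0=0x7a R1=0x3d R2=0xe8 R3=0x1d  N=0 Z=0
after  2: R0=0x97 R1=0x3d R2=0xe8 R3=0x1d  N=1 Z=0
after  3: R0=0xb4 R1=0x3d R2=0xe8 R3=0x1d  N=1 Z=0
after  4: R0=0xb4 R1=0x05 R2=0xe8 R3=0x1d  N=0 Z=0
after  5: R0=0xb4 R1=0x05 R2=0xe8 R3=0x08  N=0 Z=0
after  6: R0=0xb4 R1=0xbc R2=0xe8 R3=0x08  N=1 Z=0
after  7: R0=0xb4 R1=0xbc R2=0xe8 R3=0x08  N=0 Z=0
after  8: R0=0xb4 R1=0xbc R2=0xe8 R3=0x08  N=1 Z=0
after  9: R0=0xb4 R1=0x08 R2=0xe8 R3=0x08  N=1 Z=0
after 10: R0=0x00 R1=0x08 R2=0xe8 R3=0x08  N=0 Z=1
after 11: R0=0x00 R1=0x08 R2=0xe8 R3=0xf0  N=1 Z=0
-- IRQ taken; context saved, return-PC = 12 --
mismatch: R3: reported 0xd0 vs actual 0xf0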